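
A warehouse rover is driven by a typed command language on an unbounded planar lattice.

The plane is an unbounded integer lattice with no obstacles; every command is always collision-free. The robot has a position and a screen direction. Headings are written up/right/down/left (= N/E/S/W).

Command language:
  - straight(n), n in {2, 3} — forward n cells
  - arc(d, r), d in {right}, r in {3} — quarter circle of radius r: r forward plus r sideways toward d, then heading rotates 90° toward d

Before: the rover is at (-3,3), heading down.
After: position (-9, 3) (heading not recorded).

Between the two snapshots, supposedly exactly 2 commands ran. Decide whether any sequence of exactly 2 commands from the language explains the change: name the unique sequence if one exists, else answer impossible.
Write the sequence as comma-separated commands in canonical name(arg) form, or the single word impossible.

arc(right, 3), arc(right, 3)

from: at (-3,3), heading down
[1] after arc(right, 3): at (-6,0), heading left
[2] after arc(right, 3): at (-9,3), heading up
no rival 2-sequence matches.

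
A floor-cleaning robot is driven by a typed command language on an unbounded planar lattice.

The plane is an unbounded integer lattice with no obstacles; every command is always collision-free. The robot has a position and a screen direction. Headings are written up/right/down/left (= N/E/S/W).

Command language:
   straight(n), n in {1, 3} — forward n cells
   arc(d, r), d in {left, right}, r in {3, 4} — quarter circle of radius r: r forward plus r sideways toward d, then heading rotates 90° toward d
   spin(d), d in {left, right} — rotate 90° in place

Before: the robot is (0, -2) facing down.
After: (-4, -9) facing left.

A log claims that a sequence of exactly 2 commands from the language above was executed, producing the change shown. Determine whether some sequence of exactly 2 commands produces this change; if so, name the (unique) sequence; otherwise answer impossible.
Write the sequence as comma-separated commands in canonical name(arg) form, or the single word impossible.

straight(3), arc(right, 4)

key: position moved to (-4,-9) AND the heading swung to W — translation plus rotation needed
start: (0, -2) facing down
step 1 (straight(3)): (0, -5) facing down
step 2 (arc(right, 4)): (-4, -9) facing left
no rival 2-sequence matches.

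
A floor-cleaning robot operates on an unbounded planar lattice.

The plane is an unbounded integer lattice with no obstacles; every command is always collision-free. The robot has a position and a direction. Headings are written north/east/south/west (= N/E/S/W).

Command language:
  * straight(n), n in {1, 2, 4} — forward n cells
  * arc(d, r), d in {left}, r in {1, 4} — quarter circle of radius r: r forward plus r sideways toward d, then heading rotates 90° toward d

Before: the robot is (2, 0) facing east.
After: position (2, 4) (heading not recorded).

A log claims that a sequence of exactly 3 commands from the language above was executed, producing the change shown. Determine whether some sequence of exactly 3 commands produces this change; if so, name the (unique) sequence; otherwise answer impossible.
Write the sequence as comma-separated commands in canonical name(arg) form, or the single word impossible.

initial: (2, 0) facing east
[1] after arc(left, 1): (3, 1) facing north
[2] after straight(2): (3, 3) facing north
[3] after arc(left, 1): (2, 4) facing west
all 125 alternatives checked — unique.

arc(left, 1), straight(2), arc(left, 1)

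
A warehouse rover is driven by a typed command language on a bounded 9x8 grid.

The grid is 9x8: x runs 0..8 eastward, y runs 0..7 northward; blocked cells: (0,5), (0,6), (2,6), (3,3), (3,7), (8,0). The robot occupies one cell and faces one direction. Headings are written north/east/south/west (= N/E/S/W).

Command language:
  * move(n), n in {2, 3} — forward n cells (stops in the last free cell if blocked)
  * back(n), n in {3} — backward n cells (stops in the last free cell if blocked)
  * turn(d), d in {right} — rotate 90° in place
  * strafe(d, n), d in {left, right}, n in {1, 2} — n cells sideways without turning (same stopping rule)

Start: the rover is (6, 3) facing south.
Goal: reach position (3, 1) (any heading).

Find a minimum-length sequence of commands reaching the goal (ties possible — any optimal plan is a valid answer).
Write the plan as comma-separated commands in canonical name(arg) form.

start: (6, 3) facing south
step 1 (turn(right)): (6, 3) facing west
step 2 (strafe(left, 2)): (6, 1) facing west
step 3 (move(3)): (3, 1) facing west
nothing shorter than 3 reaches the goal.

turn(right), strafe(left, 2), move(3)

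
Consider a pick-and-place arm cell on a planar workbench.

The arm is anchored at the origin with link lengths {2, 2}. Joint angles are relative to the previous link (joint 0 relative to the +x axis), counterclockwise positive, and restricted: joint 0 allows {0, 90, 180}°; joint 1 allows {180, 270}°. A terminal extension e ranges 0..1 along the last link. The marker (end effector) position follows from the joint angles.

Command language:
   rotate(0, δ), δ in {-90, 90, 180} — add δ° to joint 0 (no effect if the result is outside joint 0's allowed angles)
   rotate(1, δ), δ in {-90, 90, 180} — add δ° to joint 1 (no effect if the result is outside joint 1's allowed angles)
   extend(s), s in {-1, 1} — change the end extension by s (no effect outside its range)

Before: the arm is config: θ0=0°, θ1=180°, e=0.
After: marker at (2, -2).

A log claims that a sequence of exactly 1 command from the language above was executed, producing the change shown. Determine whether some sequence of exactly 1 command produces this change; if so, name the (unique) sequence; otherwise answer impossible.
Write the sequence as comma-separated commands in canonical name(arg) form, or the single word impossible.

rotate(1, 90)

from: config: θ0=0°, θ1=180°, e=0
t=1 rotate(1, 90) ⇒ config: θ0=0°, θ1=270°, e=0
uniquely the one of 8 1-step routes that fits.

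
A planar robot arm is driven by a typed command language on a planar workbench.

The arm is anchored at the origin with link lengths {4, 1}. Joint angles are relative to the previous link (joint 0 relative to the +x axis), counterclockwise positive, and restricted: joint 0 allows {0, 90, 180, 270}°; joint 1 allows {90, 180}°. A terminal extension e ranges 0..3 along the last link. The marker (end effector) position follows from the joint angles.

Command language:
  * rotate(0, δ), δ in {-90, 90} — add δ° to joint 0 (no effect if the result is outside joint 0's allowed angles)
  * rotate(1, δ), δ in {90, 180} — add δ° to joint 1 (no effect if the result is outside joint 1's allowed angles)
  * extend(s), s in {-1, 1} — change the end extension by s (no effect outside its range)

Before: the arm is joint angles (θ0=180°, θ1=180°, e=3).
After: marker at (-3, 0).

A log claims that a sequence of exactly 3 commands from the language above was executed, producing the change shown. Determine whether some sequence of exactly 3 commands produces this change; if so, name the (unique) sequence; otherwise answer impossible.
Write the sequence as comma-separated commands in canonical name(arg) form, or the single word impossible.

extend(-1), extend(-1), extend(-1)

t0: joint angles (θ0=180°, θ1=180°, e=3)
1. extend(-1) → joint angles (θ0=180°, θ1=180°, e=2)
2. extend(-1) → joint angles (θ0=180°, θ1=180°, e=1)
3. extend(-1) → joint angles (θ0=180°, θ1=180°, e=0)
uniquely the one of 216 3-step routes that fits.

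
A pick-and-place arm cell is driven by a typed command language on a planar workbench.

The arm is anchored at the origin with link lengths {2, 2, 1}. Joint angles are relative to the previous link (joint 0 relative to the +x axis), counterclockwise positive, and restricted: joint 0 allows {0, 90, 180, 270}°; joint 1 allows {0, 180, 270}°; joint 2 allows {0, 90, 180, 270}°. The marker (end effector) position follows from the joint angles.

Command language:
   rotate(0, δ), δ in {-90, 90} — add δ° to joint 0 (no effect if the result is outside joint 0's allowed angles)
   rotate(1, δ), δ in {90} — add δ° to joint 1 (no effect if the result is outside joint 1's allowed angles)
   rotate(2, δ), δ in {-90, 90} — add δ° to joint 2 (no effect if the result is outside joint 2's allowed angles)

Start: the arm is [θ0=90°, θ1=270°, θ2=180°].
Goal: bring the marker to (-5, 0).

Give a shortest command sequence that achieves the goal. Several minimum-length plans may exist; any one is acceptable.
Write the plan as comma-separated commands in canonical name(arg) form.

t0: [θ0=90°, θ1=270°, θ2=180°]
t=1 rotate(0, 90) ⇒ [θ0=180°, θ1=270°, θ2=180°]
t=2 rotate(2, -90) ⇒ [θ0=180°, θ1=270°, θ2=90°]
t=3 rotate(2, -90) ⇒ [θ0=180°, θ1=270°, θ2=0°]
t=4 rotate(1, 90) ⇒ [θ0=180°, θ1=0°, θ2=0°]
nothing shorter than 4 reaches the goal.

rotate(0, 90), rotate(2, -90), rotate(2, -90), rotate(1, 90)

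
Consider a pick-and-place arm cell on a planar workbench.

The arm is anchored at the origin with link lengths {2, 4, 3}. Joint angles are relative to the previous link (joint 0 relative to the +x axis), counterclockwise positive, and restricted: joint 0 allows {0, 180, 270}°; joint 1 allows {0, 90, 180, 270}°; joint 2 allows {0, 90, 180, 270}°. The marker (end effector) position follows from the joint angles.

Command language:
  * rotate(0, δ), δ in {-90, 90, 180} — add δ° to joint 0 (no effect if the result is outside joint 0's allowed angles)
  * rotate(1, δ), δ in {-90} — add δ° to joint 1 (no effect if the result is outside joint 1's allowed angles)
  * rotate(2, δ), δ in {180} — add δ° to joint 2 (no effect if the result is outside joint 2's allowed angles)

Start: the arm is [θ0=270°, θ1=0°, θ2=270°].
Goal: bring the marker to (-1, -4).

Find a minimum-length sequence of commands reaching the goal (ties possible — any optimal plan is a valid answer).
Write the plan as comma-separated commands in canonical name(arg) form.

initial: [θ0=270°, θ1=0°, θ2=270°]
[1] after rotate(0, 90): [θ0=0°, θ1=0°, θ2=270°]
[2] after rotate(1, -90): [θ0=0°, θ1=270°, θ2=270°]
shorter routes all fall short; 2 is best.

rotate(0, 90), rotate(1, -90)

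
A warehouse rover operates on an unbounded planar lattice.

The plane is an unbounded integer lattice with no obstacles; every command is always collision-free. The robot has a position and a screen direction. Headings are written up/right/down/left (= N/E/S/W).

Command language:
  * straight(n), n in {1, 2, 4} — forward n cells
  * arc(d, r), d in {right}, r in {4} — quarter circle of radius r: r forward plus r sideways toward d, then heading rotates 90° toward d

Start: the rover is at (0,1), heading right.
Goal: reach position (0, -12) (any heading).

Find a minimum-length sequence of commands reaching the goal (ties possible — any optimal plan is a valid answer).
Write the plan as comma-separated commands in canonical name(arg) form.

arc(right, 4), straight(4), straight(1), arc(right, 4)

t0: at (0,1), heading right
t=1 arc(right, 4) ⇒ at (4,-3), heading down
t=2 straight(4) ⇒ at (4,-7), heading down
t=3 straight(1) ⇒ at (4,-8), heading down
t=4 arc(right, 4) ⇒ at (0,-12), heading left
minimal: 4 command(s), checked below 4.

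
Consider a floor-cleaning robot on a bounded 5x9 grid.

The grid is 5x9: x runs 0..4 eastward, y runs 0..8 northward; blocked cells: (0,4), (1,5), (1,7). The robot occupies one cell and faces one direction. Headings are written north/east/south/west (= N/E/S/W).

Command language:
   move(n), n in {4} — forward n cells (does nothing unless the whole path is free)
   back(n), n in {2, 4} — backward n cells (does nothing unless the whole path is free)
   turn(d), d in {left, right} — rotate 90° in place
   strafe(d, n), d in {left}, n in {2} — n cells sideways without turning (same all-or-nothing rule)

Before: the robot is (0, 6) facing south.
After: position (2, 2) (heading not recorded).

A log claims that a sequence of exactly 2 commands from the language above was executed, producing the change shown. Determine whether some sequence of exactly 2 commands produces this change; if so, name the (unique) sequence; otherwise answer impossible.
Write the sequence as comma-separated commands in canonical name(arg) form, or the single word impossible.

key: order matters: swapping strafe(left, 2) and move(4) lands elsewhere
initial: (0, 6) facing south
t=1 strafe(left, 2) ⇒ (2, 6) facing south
t=2 move(4) ⇒ (2, 2) facing south
uniquely the one of 36 2-step routes that fits.

strafe(left, 2), move(4)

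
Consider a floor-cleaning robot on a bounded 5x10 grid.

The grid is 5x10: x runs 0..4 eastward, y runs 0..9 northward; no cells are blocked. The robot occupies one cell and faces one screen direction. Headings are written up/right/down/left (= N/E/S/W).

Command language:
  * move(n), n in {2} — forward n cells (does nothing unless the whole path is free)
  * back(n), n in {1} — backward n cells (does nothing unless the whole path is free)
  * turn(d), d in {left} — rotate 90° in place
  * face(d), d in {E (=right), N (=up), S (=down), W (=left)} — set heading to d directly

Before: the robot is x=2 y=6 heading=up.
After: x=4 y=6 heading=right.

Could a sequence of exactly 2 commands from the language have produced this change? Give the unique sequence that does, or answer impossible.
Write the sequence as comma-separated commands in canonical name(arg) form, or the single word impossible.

face(E), move(2)

key: running move(2) before face(E) would end elsewhere — order is forced
start: x=2 y=6 heading=up
t=1 face(E) ⇒ x=2 y=6 heading=right
t=2 move(2) ⇒ x=4 y=6 heading=right
all 49 alternatives checked — unique.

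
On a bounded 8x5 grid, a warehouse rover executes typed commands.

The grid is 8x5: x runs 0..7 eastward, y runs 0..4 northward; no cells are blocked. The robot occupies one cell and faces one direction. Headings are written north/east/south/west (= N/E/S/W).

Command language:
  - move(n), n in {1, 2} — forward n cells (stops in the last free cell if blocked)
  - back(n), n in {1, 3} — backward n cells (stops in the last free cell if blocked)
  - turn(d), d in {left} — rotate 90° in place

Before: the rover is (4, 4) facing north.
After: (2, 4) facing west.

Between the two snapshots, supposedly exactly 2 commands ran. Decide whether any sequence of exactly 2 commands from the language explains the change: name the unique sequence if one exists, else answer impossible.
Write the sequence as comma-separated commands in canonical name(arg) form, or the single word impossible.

turn(left), move(2)

key: running move(2) before turn(left) would end elsewhere — order is forced
start: (4, 4) facing north
1. turn(left) → (4, 4) facing west
2. move(2) → (2, 4) facing west
no rival 2-sequence matches.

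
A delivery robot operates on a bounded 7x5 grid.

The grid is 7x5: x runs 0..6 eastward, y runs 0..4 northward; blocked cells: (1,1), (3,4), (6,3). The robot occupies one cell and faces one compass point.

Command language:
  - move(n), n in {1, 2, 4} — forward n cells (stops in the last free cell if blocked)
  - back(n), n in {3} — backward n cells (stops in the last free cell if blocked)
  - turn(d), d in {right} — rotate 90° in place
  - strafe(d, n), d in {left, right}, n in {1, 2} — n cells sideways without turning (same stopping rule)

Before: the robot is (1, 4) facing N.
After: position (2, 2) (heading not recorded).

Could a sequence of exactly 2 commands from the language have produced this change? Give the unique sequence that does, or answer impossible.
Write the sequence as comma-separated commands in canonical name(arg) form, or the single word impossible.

back(3), strafe(right, 1)

key: back(3) is stopped early by the blocked cell at (1,1)
begin: (1, 4) facing N
step 1 (back(3)): (1, 2) facing N
step 2 (strafe(right, 1)): (2, 2) facing N
all 81 alternatives checked — unique.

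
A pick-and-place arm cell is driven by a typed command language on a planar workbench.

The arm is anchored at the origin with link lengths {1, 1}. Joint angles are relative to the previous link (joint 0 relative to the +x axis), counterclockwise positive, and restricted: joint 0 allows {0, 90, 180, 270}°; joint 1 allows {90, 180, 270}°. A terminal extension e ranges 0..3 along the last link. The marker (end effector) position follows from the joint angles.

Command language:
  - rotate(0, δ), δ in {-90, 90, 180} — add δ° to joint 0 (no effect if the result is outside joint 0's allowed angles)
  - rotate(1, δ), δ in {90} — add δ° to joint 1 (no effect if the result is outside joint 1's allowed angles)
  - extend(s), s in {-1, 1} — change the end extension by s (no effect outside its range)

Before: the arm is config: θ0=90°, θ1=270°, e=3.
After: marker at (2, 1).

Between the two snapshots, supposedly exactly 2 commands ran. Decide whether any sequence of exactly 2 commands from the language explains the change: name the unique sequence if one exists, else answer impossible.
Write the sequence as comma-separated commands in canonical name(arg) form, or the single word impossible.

initial: config: θ0=90°, θ1=270°, e=3
t=1 extend(-1) ⇒ config: θ0=90°, θ1=270°, e=2
t=2 extend(-1) ⇒ config: θ0=90°, θ1=270°, e=1
no rival 2-sequence matches.

extend(-1), extend(-1)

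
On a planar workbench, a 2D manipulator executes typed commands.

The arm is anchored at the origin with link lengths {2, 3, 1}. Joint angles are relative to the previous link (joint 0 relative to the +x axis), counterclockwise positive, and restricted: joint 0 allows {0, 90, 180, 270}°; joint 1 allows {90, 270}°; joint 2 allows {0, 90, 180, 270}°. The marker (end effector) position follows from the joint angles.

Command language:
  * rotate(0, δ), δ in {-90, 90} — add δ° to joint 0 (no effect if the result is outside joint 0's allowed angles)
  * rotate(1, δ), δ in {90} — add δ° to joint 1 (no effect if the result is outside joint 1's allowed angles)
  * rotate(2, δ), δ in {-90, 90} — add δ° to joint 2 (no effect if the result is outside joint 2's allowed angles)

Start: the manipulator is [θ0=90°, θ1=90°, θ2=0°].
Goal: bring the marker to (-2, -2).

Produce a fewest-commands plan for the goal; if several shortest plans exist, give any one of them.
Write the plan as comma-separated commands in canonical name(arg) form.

rotate(2, -90), rotate(2, -90), rotate(0, 90)

begin: [θ0=90°, θ1=90°, θ2=0°]
step 1 (rotate(2, -90)): [θ0=90°, θ1=90°, θ2=270°]
step 2 (rotate(2, -90)): [θ0=90°, θ1=90°, θ2=180°]
step 3 (rotate(0, 90)): [θ0=180°, θ1=90°, θ2=180°]
no 2-step plan works, so 3 is optimal.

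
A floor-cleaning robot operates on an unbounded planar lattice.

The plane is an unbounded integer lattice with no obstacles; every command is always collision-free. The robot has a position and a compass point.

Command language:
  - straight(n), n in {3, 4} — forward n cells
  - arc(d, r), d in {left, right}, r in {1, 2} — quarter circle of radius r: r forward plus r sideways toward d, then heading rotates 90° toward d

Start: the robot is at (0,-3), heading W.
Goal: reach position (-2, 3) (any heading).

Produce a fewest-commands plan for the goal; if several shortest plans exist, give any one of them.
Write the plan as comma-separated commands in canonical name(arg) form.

initial: at (0,-3), heading W
t=1 arc(right, 2) ⇒ at (-2,-1), heading N
t=2 straight(4) ⇒ at (-2,3), heading N
shorter routes all fall short; 2 is best.

arc(right, 2), straight(4)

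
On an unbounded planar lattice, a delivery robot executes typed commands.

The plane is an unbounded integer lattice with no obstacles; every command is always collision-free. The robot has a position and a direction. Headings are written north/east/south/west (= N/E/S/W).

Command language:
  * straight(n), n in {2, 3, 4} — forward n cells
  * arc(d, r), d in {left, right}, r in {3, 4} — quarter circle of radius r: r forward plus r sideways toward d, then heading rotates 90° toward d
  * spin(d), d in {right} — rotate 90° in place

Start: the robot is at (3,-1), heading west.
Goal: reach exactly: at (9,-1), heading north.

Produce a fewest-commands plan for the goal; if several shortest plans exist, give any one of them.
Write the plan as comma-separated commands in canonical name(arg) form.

from: at (3,-1), heading west
1. arc(right, 3) → at (0,2), heading north
2. spin(right) → at (0,2), heading east
3. arc(right, 3) → at (3,-1), heading south
4. arc(left, 3) → at (6,-4), heading east
5. arc(left, 3) → at (9,-1), heading north
minimal: 5 command(s), checked below 5.

arc(right, 3), spin(right), arc(right, 3), arc(left, 3), arc(left, 3)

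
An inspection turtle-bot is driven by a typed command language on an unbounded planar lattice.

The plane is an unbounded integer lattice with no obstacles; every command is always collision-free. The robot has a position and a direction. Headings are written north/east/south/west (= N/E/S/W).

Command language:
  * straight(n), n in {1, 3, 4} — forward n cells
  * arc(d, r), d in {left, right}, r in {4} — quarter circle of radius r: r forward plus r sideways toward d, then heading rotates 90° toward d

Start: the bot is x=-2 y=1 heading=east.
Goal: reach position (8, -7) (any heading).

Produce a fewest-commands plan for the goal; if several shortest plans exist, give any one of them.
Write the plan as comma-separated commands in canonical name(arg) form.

arc(right, 4), arc(left, 4), straight(1), straight(1)

t0: x=-2 y=1 heading=east
[1] after arc(right, 4): x=2 y=-3 heading=south
[2] after arc(left, 4): x=6 y=-7 heading=east
[3] after straight(1): x=7 y=-7 heading=east
[4] after straight(1): x=8 y=-7 heading=east
minimal: 4 command(s), checked below 4.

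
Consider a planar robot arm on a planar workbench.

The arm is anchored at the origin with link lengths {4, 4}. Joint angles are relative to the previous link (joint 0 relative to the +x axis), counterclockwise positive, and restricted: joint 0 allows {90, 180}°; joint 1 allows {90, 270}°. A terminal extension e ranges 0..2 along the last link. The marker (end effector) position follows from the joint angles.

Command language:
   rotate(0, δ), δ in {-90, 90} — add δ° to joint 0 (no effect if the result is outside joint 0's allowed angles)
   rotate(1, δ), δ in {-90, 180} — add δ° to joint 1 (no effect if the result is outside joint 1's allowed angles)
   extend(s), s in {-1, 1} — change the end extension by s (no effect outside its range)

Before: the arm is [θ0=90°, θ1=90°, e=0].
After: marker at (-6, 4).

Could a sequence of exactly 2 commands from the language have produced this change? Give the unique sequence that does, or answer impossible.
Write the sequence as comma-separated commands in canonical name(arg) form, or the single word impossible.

extend(1), extend(1)

initial: [θ0=90°, θ1=90°, e=0]
step 1 (extend(1)): [θ0=90°, θ1=90°, e=1]
step 2 (extend(1)): [θ0=90°, θ1=90°, e=2]
no rival 2-sequence matches.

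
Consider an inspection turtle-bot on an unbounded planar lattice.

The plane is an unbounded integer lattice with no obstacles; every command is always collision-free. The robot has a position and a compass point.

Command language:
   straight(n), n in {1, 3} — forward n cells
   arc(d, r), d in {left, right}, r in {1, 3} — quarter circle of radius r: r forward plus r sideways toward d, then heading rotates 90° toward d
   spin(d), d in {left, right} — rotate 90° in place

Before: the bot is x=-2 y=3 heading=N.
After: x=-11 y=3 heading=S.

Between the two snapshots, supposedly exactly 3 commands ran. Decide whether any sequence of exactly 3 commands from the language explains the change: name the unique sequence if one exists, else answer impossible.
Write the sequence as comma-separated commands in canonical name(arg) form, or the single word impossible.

key: cell and facing (now S) both changed — the 3 commands mix motion and turning
t0: x=-2 y=3 heading=N
t=1 arc(left, 3) ⇒ x=-5 y=6 heading=W
t=2 straight(3) ⇒ x=-8 y=6 heading=W
t=3 arc(left, 3) ⇒ x=-11 y=3 heading=S
uniquely the one of 512 3-step routes that fits.

arc(left, 3), straight(3), arc(left, 3)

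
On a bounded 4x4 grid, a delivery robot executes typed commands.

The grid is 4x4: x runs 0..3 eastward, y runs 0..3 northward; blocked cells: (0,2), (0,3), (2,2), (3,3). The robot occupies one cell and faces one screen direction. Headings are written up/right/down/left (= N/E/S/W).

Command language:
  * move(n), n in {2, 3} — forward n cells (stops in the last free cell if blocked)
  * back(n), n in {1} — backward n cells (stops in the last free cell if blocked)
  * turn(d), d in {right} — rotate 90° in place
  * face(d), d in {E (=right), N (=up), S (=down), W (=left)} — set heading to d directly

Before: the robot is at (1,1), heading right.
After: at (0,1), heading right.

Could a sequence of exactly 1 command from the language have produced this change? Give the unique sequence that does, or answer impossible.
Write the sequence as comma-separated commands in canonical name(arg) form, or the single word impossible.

back(1)

key: still facing E — the one step turns nothing
t0: at (1,1), heading right
step 1 (back(1)): at (0,1), heading right
no other 1-command option fits: unique.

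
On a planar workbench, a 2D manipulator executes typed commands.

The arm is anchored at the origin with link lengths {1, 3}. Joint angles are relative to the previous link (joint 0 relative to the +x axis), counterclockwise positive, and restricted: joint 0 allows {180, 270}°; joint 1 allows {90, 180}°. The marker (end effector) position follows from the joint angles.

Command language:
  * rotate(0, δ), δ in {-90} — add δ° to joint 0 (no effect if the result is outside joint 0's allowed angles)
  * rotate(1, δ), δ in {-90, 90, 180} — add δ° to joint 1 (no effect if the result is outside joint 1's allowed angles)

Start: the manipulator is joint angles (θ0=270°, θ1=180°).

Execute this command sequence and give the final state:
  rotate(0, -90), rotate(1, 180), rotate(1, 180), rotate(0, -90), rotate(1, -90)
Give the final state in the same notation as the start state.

joint angles (θ0=180°, θ1=90°)

from: joint angles (θ0=270°, θ1=180°)
[1] after rotate(0, -90): joint angles (θ0=180°, θ1=180°)
[2] after rotate(1, 180): joint angles (θ0=180°, θ1=180°)
[3] after rotate(1, 180): joint angles (θ0=180°, θ1=180°)
[4] after rotate(0, -90): joint angles (θ0=180°, θ1=180°)
[5] after rotate(1, -90): joint angles (θ0=180°, θ1=90°)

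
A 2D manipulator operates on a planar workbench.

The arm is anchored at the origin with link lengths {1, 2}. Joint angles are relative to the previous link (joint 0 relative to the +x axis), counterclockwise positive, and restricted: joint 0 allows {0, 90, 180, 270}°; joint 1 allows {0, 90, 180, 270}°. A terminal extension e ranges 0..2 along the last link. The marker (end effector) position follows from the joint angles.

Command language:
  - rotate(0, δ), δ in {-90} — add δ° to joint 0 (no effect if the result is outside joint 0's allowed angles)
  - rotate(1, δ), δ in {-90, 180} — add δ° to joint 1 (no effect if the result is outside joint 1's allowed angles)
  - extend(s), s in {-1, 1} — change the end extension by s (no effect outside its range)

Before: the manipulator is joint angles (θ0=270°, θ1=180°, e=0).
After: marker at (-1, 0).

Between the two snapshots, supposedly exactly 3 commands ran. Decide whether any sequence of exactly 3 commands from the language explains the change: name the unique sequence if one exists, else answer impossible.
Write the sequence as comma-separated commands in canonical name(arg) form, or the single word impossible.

rotate(0, -90), rotate(0, -90), rotate(0, -90)

start: joint angles (θ0=270°, θ1=180°, e=0)
t=1 rotate(0, -90) ⇒ joint angles (θ0=180°, θ1=180°, e=0)
t=2 rotate(0, -90) ⇒ joint angles (θ0=90°, θ1=180°, e=0)
t=3 rotate(0, -90) ⇒ joint angles (θ0=0°, θ1=180°, e=0)
no rival 3-sequence matches.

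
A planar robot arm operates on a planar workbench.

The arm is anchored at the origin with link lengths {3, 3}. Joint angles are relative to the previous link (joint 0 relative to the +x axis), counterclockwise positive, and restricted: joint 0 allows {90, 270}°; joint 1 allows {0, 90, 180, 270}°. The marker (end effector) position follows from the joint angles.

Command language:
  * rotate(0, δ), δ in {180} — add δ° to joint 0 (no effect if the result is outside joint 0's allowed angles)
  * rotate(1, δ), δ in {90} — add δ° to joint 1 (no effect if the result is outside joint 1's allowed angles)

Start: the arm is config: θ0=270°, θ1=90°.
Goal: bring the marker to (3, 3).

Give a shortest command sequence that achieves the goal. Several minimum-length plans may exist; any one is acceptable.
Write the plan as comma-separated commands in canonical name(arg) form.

rotate(1, 90), rotate(1, 90), rotate(0, 180)

t0: config: θ0=270°, θ1=90°
[1] after rotate(1, 90): config: θ0=270°, θ1=180°
[2] after rotate(1, 90): config: θ0=270°, θ1=270°
[3] after rotate(0, 180): config: θ0=90°, θ1=270°
minimal: 3 command(s), checked below 3.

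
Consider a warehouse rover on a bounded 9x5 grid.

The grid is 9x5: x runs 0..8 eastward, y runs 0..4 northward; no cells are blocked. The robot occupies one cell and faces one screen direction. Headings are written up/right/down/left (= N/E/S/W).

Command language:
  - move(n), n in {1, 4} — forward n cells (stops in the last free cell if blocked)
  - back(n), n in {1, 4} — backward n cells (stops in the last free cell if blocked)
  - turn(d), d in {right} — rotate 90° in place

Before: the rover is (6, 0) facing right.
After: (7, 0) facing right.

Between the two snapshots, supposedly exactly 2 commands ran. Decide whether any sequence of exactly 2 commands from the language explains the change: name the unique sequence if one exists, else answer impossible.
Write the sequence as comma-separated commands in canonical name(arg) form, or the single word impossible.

key: still facing E at the end — nothing in the sequence rotates
t0: (6, 0) facing right
step 1 (move(4)): (8, 0) facing right
step 2 (back(1)): (7, 0) facing right
no other 2-command option fits: unique.

move(4), back(1)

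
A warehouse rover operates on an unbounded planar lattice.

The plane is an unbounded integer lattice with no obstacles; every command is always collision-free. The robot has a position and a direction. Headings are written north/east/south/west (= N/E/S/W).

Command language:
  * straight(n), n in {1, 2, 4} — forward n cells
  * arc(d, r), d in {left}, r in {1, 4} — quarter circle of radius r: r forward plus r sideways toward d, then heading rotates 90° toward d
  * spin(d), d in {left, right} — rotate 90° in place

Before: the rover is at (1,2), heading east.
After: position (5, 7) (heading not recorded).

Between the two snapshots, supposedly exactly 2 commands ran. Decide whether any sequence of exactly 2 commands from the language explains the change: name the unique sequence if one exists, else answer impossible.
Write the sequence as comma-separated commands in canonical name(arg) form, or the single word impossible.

arc(left, 4), straight(1)

key: running straight(1) before arc(left, 4) would end elsewhere — order is forced
begin: at (1,2), heading east
1. arc(left, 4) → at (5,6), heading north
2. straight(1) → at (5,7), heading north
no rival 2-sequence matches.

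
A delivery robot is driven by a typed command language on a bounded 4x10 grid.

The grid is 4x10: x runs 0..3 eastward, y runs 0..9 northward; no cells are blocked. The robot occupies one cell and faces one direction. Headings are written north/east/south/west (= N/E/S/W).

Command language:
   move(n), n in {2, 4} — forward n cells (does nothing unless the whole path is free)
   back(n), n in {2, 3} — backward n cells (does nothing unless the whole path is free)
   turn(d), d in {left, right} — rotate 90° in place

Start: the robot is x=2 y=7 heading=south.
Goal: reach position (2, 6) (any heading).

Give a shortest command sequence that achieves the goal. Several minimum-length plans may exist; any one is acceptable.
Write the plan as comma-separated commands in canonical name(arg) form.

move(4), back(3)

initial: x=2 y=7 heading=south
1. move(4) → x=2 y=3 heading=south
2. back(3) → x=2 y=6 heading=south
shorter routes all fall short; 2 is best.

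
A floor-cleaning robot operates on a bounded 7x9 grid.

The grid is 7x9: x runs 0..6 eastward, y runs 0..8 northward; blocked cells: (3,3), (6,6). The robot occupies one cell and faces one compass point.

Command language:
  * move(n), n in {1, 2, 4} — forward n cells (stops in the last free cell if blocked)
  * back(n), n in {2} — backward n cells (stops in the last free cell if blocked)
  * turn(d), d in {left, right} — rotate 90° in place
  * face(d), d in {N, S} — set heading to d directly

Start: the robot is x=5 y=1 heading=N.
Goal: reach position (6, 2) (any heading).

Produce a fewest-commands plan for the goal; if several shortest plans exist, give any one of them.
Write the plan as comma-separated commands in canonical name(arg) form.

t0: x=5 y=1 heading=N
t=1 move(1) ⇒ x=5 y=2 heading=N
t=2 turn(right) ⇒ x=5 y=2 heading=E
t=3 move(2) ⇒ x=6 y=2 heading=E
shorter routes all fall short; 3 is best.

move(1), turn(right), move(2)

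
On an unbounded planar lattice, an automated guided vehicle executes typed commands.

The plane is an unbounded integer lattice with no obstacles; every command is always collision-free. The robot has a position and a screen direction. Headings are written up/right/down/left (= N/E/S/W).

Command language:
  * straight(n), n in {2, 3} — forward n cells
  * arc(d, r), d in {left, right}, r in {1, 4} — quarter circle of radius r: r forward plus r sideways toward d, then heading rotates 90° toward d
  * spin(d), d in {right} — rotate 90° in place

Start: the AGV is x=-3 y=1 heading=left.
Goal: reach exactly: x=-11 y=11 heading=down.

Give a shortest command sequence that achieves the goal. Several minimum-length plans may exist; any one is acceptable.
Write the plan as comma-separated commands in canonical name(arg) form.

arc(right, 4), arc(left, 1), arc(right, 4), arc(right, 1), spin(right)

t0: x=-3 y=1 heading=left
step 1 (arc(right, 4)): x=-7 y=5 heading=up
step 2 (arc(left, 1)): x=-8 y=6 heading=left
step 3 (arc(right, 4)): x=-12 y=10 heading=up
step 4 (arc(right, 1)): x=-11 y=11 heading=right
step 5 (spin(right)): x=-11 y=11 heading=down
minimal: 5 command(s), checked below 5.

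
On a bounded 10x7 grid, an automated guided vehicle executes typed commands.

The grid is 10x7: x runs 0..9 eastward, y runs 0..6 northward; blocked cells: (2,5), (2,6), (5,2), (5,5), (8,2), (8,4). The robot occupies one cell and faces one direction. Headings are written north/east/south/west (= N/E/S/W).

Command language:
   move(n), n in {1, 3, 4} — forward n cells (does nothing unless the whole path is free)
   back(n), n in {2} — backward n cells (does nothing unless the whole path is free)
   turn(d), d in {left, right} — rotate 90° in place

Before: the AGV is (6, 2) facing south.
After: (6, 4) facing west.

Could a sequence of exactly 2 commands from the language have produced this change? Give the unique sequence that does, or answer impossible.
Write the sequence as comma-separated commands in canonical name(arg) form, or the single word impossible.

back(2), turn(right)

key: running turn(right) before back(2) would end elsewhere — order is forced
initial: (6, 2) facing south
[1] after back(2): (6, 4) facing south
[2] after turn(right): (6, 4) facing west
no other 2-command option fits: unique.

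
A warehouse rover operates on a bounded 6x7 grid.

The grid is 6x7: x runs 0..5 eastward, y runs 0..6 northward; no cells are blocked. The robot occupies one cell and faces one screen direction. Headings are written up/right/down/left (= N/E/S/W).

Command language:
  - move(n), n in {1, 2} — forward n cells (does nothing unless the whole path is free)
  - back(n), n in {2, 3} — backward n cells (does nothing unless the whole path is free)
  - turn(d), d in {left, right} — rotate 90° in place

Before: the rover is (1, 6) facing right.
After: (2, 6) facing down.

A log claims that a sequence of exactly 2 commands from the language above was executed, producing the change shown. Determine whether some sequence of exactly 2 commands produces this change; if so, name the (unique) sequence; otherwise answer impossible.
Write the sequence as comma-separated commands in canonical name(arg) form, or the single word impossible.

move(1), turn(right)

key: cell and facing (now S) both changed — the 2 commands mix motion and turning
begin: (1, 6) facing right
1. move(1) → (2, 6) facing right
2. turn(right) → (2, 6) facing down
all 36 alternatives checked — unique.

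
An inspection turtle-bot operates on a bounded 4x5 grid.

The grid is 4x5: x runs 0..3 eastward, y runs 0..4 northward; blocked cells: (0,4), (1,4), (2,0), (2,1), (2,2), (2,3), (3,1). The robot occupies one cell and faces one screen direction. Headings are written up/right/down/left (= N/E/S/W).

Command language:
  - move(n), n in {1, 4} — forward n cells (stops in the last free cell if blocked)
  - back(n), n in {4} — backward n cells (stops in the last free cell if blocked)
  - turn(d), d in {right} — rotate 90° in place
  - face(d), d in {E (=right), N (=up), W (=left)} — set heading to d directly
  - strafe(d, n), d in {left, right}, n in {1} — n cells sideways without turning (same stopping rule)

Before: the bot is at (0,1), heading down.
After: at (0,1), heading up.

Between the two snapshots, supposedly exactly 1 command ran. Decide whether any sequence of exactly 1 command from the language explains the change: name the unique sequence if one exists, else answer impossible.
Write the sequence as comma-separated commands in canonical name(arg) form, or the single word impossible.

face(N)

key: (0,1) unchanged — the single command moves nothing
t0: at (0,1), heading down
t=1 face(N) ⇒ at (0,1), heading up
no rival 1-sequence matches.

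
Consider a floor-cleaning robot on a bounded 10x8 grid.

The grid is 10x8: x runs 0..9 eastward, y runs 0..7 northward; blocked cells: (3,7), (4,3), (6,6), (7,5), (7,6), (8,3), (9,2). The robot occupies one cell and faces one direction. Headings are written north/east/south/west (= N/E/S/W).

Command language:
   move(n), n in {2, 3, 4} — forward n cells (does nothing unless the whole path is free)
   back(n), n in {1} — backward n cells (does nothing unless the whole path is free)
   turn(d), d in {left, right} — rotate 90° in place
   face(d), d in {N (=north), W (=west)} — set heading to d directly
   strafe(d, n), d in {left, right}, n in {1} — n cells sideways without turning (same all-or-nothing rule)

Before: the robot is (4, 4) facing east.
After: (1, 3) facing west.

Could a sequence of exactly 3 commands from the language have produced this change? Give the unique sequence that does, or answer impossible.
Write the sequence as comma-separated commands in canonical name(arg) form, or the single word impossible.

face(W), move(3), strafe(left, 1)

key: position moved to (1,3) AND the heading swung to W — translation plus rotation needed
from: (4, 4) facing east
t=1 face(W) ⇒ (4, 4) facing west
t=2 move(3) ⇒ (1, 4) facing west
t=3 strafe(left, 1) ⇒ (1, 3) facing west
all 1000 alternatives checked — unique.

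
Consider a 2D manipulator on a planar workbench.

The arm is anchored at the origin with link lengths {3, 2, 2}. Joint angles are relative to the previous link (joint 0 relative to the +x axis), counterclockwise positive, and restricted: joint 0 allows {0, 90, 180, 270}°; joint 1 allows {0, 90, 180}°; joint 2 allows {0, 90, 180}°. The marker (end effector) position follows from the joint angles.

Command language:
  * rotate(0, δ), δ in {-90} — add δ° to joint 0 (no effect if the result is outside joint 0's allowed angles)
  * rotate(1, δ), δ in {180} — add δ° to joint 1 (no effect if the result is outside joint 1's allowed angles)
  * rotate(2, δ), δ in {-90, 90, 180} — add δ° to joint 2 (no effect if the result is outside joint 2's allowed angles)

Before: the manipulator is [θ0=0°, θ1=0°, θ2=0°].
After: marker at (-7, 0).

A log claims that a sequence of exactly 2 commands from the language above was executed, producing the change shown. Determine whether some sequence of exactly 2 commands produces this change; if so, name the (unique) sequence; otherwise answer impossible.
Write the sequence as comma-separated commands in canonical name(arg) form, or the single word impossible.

rotate(0, -90), rotate(0, -90)

from: [θ0=0°, θ1=0°, θ2=0°]
1. rotate(0, -90) → [θ0=270°, θ1=0°, θ2=0°]
2. rotate(0, -90) → [θ0=180°, θ1=0°, θ2=0°]
no rival 2-sequence matches.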